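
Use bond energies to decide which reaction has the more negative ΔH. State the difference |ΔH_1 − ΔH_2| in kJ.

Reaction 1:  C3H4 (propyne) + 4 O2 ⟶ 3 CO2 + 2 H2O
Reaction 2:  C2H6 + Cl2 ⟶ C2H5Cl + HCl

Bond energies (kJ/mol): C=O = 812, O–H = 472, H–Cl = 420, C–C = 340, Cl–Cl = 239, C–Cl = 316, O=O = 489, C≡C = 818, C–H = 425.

Reaction 1, by 1874 kJ

Reaction 1:
  Bonds broken (reactants):
    C≡C: 1 × 818 = 818
    C–C: 1 × 340 = 340
    C–H: 4 × 425 = 1700
    O=O: 4 × 489 = 1956
    Σ(broken) = 4814 kJ
  Bonds formed (products):
    C=O: 6 × 812 = 4872
    O–H: 4 × 472 = 1888
    Σ(formed) = 6760 kJ
  ΔH_1 = 4814 − 6760 = −1946 kJ
Reaction 2:
  Bonds broken (reactants):
    C–C: 1 × 340 = 340
    C–H: 6 × 425 = 2550
    Cl–Cl: 1 × 239 = 239
    Σ(broken) = 3129 kJ
  Bonds formed (products):
    C–C: 1 × 340 = 340
    C–Cl: 1 × 316 = 316
    C–H: 5 × 425 = 2125
    H–Cl: 1 × 420 = 420
    Σ(formed) = 3201 kJ
  ΔH_2 = 3129 − 3201 = −72 kJ
ΔH_1 − ΔH_2 = −1874 kJ, so reaction 1 has the more negative ΔH; |ΔH_1 − ΔH_2| = 1874 kJ.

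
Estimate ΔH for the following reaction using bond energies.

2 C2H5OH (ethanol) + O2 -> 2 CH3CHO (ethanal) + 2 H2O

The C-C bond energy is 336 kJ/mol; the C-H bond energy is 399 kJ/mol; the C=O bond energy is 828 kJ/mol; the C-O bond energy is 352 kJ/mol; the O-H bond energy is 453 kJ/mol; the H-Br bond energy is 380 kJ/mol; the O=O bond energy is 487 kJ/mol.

ΔH ≈ −573 kJ

Bonds broken (reactants):
  C-C: 2 × 336 = 672
  C-H: 10 × 399 = 3990
  C-O: 2 × 352 = 704
  O-H: 2 × 453 = 906
  O=O: 1 × 487 = 487
  Σ(broken) = 6759 kJ
Bonds formed (products):
  C-C: 2 × 336 = 672
  C-H: 8 × 399 = 3192
  C=O: 2 × 828 = 1656
  O-H: 4 × 453 = 1812
  Σ(formed) = 7332 kJ
ΔH = Σ(broken) − Σ(formed) = 6759 − 7332 = −573 kJ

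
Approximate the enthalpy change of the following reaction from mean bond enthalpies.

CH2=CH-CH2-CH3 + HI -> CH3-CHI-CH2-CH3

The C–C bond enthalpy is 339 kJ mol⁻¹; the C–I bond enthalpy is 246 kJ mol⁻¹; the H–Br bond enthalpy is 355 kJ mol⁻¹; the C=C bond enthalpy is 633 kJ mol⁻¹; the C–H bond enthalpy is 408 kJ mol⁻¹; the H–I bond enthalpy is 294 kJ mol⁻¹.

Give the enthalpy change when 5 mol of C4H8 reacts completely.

Bonds broken (reactants):
  C–C: 2 × 339 = 678
  C–H: 8 × 408 = 3264
  C=C: 1 × 633 = 633
  H–I: 1 × 294 = 294
  Σ(broken) = 4869 kJ
Bonds formed (products):
  C–C: 3 × 339 = 1017
  C–H: 9 × 408 = 3672
  C–I: 1 × 246 = 246
  Σ(formed) = 4935 kJ
ΔH = Σ(broken) − Σ(formed) = 4869 − 4935 = −66 kJ
For 5× the reaction as written: 5 × (−66) = −330 kJ

ΔH = −330 kJ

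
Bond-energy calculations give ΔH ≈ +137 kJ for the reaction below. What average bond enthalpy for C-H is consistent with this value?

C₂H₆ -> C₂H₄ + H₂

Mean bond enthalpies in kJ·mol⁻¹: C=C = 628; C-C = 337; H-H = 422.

D(C-H) ≈ 425 kJ/mol

Let D be the C-H bond energy.
Σ(broken) = 1×337 + 6×D = 337 + 6D
Σ(formed) = 4×D + 1×628 + 1×422 = 1050 + 4D
ΔH = Σ(broken) − Σ(formed) = (337 + 6D) − (1050 + 4D) = −713 + 2D
Setting this equal to +137 kJ gives 2D = 850, so D = 425 kJ/mol.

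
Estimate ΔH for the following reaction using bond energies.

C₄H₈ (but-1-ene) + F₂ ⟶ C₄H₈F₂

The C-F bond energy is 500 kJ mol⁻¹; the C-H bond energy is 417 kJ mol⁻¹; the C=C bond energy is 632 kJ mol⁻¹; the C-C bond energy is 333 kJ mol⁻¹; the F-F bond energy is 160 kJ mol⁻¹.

Bonds broken (reactants):
  C-C: 2 × 333 = 666
  C-H: 8 × 417 = 3336
  C=C: 1 × 632 = 632
  F-F: 1 × 160 = 160
  Σ(broken) = 4794 kJ
Bonds formed (products):
  C-C: 3 × 333 = 999
  C-F: 2 × 500 = 1000
  C-H: 8 × 417 = 3336
  Σ(formed) = 5335 kJ
ΔH = Σ(broken) − Σ(formed) = 4794 − 5335 = −541 kJ

ΔH ≈ −541 kJ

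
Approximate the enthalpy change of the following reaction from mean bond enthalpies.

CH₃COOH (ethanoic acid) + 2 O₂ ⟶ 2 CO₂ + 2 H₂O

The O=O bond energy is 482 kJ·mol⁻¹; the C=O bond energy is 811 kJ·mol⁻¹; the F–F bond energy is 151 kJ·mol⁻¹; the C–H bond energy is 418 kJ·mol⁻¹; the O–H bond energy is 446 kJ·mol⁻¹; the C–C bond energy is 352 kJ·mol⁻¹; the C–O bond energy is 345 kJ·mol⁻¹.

ΔH ≈ −856 kJ

Bonds broken (reactants):
  C–C: 1 × 352 = 352
  C–H: 3 × 418 = 1254
  C–O: 1 × 345 = 345
  C=O: 1 × 811 = 811
  O–H: 1 × 446 = 446
  O=O: 2 × 482 = 964
  Σ(broken) = 4172 kJ
Bonds formed (products):
  C=O: 4 × 811 = 3244
  O–H: 4 × 446 = 1784
  Σ(formed) = 5028 kJ
ΔH = Σ(broken) − Σ(formed) = 4172 − 5028 = −856 kJ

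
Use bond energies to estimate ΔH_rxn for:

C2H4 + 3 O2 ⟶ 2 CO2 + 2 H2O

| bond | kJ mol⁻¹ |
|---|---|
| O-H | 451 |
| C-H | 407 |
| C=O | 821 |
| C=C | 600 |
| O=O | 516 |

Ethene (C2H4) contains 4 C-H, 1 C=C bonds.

Bonds broken (reactants):
  C-H: 4 × 407 = 1628
  C=C: 1 × 600 = 600
  O=O: 3 × 516 = 1548
  Σ(broken) = 3776 kJ
Bonds formed (products):
  C=O: 4 × 821 = 3284
  O-H: 4 × 451 = 1804
  Σ(formed) = 5088 kJ
ΔH = Σ(broken) − Σ(formed) = 3776 − 5088 = −1312 kJ

ΔH ≈ −1312 kJ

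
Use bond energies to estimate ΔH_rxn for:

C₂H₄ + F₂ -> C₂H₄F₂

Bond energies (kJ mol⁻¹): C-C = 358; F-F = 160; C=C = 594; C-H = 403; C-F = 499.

Bonds broken (reactants):
  C-H: 4 × 403 = 1612
  C=C: 1 × 594 = 594
  F-F: 1 × 160 = 160
  Σ(broken) = 2366 kJ
Bonds formed (products):
  C-C: 1 × 358 = 358
  C-F: 2 × 499 = 998
  C-H: 4 × 403 = 1612
  Σ(formed) = 2968 kJ
ΔH = Σ(broken) − Σ(formed) = 2366 − 2968 = −602 kJ

ΔH ≈ −602 kJ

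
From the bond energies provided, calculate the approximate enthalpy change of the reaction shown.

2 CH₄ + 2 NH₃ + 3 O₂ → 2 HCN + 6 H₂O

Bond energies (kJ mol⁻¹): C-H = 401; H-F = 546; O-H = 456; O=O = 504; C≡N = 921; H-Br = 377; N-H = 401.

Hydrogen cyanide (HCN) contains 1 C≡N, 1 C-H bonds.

Bonds broken (reactants):
  C-H: 8 × 401 = 3208
  N-H: 6 × 401 = 2406
  O=O: 3 × 504 = 1512
  Σ(broken) = 7126 kJ
Bonds formed (products):
  C≡N: 2 × 921 = 1842
  C-H: 2 × 401 = 802
  O-H: 12 × 456 = 5472
  Σ(formed) = 8116 kJ
ΔH = Σ(broken) − Σ(formed) = 7126 − 8116 = −990 kJ

ΔH ≈ −990 kJ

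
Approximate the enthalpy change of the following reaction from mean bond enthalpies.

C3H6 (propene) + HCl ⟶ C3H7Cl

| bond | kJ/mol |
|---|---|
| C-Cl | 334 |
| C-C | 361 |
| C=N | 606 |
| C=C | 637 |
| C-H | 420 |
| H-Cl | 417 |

ΔH ≈ −61 kJ

Bonds broken (reactants):
  C-C: 1 × 361 = 361
  C-H: 6 × 420 = 2520
  C=C: 1 × 637 = 637
  H-Cl: 1 × 417 = 417
  Σ(broken) = 3935 kJ
Bonds formed (products):
  C-C: 2 × 361 = 722
  C-Cl: 1 × 334 = 334
  C-H: 7 × 420 = 2940
  Σ(formed) = 3996 kJ
ΔH = Σ(broken) − Σ(formed) = 3935 − 3996 = −61 kJ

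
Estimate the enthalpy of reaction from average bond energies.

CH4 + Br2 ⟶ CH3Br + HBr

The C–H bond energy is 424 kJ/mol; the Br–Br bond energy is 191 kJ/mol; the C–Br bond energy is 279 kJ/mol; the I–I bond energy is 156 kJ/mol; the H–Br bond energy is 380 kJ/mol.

Bonds broken (reactants):
  Br–Br: 1 × 191 = 191
  C–H: 4 × 424 = 1696
  Σ(broken) = 1887 kJ
Bonds formed (products):
  C–Br: 1 × 279 = 279
  C–H: 3 × 424 = 1272
  H–Br: 1 × 380 = 380
  Σ(formed) = 1931 kJ
ΔH = Σ(broken) − Σ(formed) = 1887 − 1931 = −44 kJ

ΔH ≈ −44 kJ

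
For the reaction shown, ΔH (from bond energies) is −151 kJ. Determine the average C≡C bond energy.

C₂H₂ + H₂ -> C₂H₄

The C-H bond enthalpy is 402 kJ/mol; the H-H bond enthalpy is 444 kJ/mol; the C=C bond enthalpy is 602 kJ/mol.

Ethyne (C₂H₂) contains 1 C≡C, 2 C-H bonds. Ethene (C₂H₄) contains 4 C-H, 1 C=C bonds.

Let D be the C≡C bond energy.
Σ(broken) = 1×D + 2×402 + 1×444 = 1248 + D
Σ(formed) = 4×402 + 1×602 = 2210
ΔH = Σ(broken) − Σ(formed) = (1248 + D) − (2210) = −962 + D
Setting this equal to −151 kJ gives D = 811 kJ/mol.

D(C≡C) ≈ 811 kJ/mol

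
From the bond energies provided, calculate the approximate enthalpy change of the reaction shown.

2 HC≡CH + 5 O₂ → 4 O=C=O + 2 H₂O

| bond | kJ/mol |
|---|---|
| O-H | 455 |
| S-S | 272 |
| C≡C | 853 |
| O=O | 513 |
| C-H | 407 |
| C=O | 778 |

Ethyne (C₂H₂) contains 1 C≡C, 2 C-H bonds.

ΔH ≈ −2145 kJ

Bonds broken (reactants):
  C≡C: 2 × 853 = 1706
  C-H: 4 × 407 = 1628
  O=O: 5 × 513 = 2565
  Σ(broken) = 5899 kJ
Bonds formed (products):
  C=O: 8 × 778 = 6224
  O-H: 4 × 455 = 1820
  Σ(formed) = 8044 kJ
ΔH = Σ(broken) − Σ(formed) = 5899 − 8044 = −2145 kJ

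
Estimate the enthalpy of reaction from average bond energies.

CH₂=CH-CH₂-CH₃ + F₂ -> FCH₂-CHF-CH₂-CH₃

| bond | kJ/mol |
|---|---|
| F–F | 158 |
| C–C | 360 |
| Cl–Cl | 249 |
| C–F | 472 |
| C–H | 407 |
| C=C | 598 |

Bonds broken (reactants):
  C–C: 2 × 360 = 720
  C–H: 8 × 407 = 3256
  C=C: 1 × 598 = 598
  F–F: 1 × 158 = 158
  Σ(broken) = 4732 kJ
Bonds formed (products):
  C–C: 3 × 360 = 1080
  C–F: 2 × 472 = 944
  C–H: 8 × 407 = 3256
  Σ(formed) = 5280 kJ
ΔH = Σ(broken) − Σ(formed) = 4732 − 5280 = −548 kJ

ΔH ≈ −548 kJ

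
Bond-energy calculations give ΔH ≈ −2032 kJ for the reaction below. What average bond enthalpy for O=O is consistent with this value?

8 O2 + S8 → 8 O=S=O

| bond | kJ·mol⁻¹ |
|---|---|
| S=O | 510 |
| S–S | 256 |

Let D be the O=O bond energy.
Σ(broken) = 8×D + 8×256 = 2048 + 8D
Σ(formed) = 16×510 = 8160
ΔH = Σ(broken) − Σ(formed) = (2048 + 8D) − (8160) = −6112 + 8D
Setting this equal to −2032 kJ gives 8D = 4080, so D = 510 kJ/mol.

D(O=O) ≈ 510 kJ/mol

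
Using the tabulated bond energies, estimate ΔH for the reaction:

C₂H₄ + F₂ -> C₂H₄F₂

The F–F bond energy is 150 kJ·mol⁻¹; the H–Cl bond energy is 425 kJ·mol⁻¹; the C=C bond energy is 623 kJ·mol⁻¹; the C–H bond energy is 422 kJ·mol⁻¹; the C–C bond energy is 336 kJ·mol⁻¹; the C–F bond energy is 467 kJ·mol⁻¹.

ΔH ≈ −497 kJ

Bonds broken (reactants):
  C–H: 4 × 422 = 1688
  C=C: 1 × 623 = 623
  F–F: 1 × 150 = 150
  Σ(broken) = 2461 kJ
Bonds formed (products):
  C–C: 1 × 336 = 336
  C–F: 2 × 467 = 934
  C–H: 4 × 422 = 1688
  Σ(formed) = 2958 kJ
ΔH = Σ(broken) − Σ(formed) = 2461 − 2958 = −497 kJ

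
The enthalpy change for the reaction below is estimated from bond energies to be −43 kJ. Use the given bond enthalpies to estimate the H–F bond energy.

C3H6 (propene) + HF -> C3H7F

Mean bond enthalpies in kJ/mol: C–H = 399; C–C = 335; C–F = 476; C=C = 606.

D(H–F) ≈ 561 kJ/mol

Let D be the H–F bond energy.
Σ(broken) = 1×335 + 6×399 + 1×606 + 1×D = 3335 + D
Σ(formed) = 2×335 + 1×476 + 7×399 = 3939
ΔH = Σ(broken) − Σ(formed) = (3335 + D) − (3939) = −604 + D
Setting this equal to −43 kJ gives D = 561 kJ/mol.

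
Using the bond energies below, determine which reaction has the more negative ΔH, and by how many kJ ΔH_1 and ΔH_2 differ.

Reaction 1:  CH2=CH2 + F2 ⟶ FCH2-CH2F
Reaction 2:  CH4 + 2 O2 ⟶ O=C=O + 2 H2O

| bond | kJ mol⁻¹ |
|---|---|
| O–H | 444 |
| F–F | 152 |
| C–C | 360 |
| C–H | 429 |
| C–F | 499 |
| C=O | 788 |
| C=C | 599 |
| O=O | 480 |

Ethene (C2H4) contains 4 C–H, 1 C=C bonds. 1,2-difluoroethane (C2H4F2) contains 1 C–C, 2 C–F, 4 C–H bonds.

Reaction 2, by 69 kJ

Reaction 1:
  Bonds broken (reactants):
    C–H: 4 × 429 = 1716
    C=C: 1 × 599 = 599
    F–F: 1 × 152 = 152
    Σ(broken) = 2467 kJ
  Bonds formed (products):
    C–C: 1 × 360 = 360
    C–F: 2 × 499 = 998
    C–H: 4 × 429 = 1716
    Σ(formed) = 3074 kJ
  ΔH_1 = 2467 − 3074 = −607 kJ
Reaction 2:
  Bonds broken (reactants):
    C–H: 4 × 429 = 1716
    O=O: 2 × 480 = 960
    Σ(broken) = 2676 kJ
  Bonds formed (products):
    C=O: 2 × 788 = 1576
    O–H: 4 × 444 = 1776
    Σ(formed) = 3352 kJ
  ΔH_2 = 2676 − 3352 = −676 kJ
ΔH_1 − ΔH_2 = +69 kJ, so reaction 2 has the more negative ΔH; |ΔH_1 − ΔH_2| = 69 kJ.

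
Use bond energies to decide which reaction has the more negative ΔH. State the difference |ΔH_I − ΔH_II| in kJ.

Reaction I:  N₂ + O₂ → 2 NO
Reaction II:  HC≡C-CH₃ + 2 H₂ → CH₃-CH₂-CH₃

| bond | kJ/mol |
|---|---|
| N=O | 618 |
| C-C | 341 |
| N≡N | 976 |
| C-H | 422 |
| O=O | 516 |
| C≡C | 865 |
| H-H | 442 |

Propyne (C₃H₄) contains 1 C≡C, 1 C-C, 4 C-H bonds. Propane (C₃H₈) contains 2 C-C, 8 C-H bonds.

Reaction I:
  Bonds broken (reactants):
    N≡N: 1 × 976 = 976
    O=O: 1 × 516 = 516
    Σ(broken) = 1492 kJ
  Bonds formed (products):
    N=O: 2 × 618 = 1236
    Σ(formed) = 1236 kJ
  ΔH_I = 1492 − 1236 = +256 kJ
Reaction II:
  Bonds broken (reactants):
    C≡C: 1 × 865 = 865
    C-C: 1 × 341 = 341
    C-H: 4 × 422 = 1688
    H-H: 2 × 442 = 884
    Σ(broken) = 3778 kJ
  Bonds formed (products):
    C-C: 2 × 341 = 682
    C-H: 8 × 422 = 3376
    Σ(formed) = 4058 kJ
  ΔH_II = 3778 − 4058 = −280 kJ
ΔH_I − ΔH_II = +536 kJ, so reaction II has the more negative ΔH; |ΔH_I − ΔH_II| = 536 kJ.

Reaction II, by 536 kJ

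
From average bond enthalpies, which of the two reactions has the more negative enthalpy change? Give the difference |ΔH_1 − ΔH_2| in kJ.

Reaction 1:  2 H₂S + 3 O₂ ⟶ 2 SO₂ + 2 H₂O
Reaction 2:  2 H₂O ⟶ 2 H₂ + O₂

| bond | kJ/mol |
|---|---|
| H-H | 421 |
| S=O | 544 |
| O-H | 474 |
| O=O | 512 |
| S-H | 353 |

Reaction 1, by 1666 kJ

Reaction 1:
  Bonds broken (reactants):
    O=O: 3 × 512 = 1536
    S-H: 4 × 353 = 1412
    Σ(broken) = 2948 kJ
  Bonds formed (products):
    O-H: 4 × 474 = 1896
    S=O: 4 × 544 = 2176
    Σ(formed) = 4072 kJ
  ΔH_1 = 2948 − 4072 = −1124 kJ
Reaction 2:
  Bonds broken (reactants):
    O-H: 4 × 474 = 1896
    Σ(broken) = 1896 kJ
  Bonds formed (products):
    H-H: 2 × 421 = 842
    O=O: 1 × 512 = 512
    Σ(formed) = 1354 kJ
  ΔH_2 = 1896 − 1354 = +542 kJ
ΔH_1 − ΔH_2 = −1666 kJ, so reaction 1 has the more negative ΔH; |ΔH_1 − ΔH_2| = 1666 kJ.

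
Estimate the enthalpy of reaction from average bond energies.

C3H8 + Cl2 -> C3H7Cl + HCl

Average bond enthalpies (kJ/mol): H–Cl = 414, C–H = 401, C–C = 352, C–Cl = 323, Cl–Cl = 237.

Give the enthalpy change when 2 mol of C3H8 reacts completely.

ΔH = −198 kJ

Bonds broken (reactants):
  C–C: 2 × 352 = 704
  C–H: 8 × 401 = 3208
  Cl–Cl: 1 × 237 = 237
  Σ(broken) = 4149 kJ
Bonds formed (products):
  C–C: 2 × 352 = 704
  C–Cl: 1 × 323 = 323
  C–H: 7 × 401 = 2807
  H–Cl: 1 × 414 = 414
  Σ(formed) = 4248 kJ
ΔH = Σ(broken) − Σ(formed) = 4149 − 4248 = −99 kJ
For 2× the reaction as written: 2 × (−99) = −198 kJ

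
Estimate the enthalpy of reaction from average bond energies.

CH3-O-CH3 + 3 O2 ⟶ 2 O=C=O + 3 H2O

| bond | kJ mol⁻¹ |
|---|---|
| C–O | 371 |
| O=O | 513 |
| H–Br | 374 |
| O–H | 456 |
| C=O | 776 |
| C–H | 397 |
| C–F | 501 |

ΔH ≈ −1177 kJ

Bonds broken (reactants):
  C–H: 6 × 397 = 2382
  C–O: 2 × 371 = 742
  O=O: 3 × 513 = 1539
  Σ(broken) = 4663 kJ
Bonds formed (products):
  C=O: 4 × 776 = 3104
  O–H: 6 × 456 = 2736
  Σ(formed) = 5840 kJ
ΔH = Σ(broken) − Σ(formed) = 4663 − 5840 = −1177 kJ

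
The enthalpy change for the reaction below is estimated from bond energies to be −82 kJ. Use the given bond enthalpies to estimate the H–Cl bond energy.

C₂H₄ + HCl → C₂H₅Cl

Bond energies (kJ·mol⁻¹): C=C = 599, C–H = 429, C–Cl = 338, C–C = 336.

D(H–Cl) ≈ 422 kJ/mol

Let D be the H–Cl bond energy.
Σ(broken) = 4×429 + 1×599 + 1×D = 2315 + D
Σ(formed) = 1×336 + 1×338 + 5×429 = 2819
ΔH = Σ(broken) − Σ(formed) = (2315 + D) − (2819) = −504 + D
Setting this equal to −82 kJ gives D = 422 kJ/mol.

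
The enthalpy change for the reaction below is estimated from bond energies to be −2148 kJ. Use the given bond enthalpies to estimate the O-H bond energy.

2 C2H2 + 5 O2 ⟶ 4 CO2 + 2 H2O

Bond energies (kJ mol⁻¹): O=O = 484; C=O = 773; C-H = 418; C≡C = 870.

Let D be the O-H bond energy.
Σ(broken) = 2×870 + 4×418 + 5×484 = 5832
Σ(formed) = 8×773 + 4×D = 6184 + 4D
ΔH = Σ(broken) − Σ(formed) = (5832) − (6184 + 4D) = −352 − 4D
Setting this equal to −2148 kJ gives 4D = 1796, so D = 449 kJ/mol.

D(O-H) ≈ 449 kJ/mol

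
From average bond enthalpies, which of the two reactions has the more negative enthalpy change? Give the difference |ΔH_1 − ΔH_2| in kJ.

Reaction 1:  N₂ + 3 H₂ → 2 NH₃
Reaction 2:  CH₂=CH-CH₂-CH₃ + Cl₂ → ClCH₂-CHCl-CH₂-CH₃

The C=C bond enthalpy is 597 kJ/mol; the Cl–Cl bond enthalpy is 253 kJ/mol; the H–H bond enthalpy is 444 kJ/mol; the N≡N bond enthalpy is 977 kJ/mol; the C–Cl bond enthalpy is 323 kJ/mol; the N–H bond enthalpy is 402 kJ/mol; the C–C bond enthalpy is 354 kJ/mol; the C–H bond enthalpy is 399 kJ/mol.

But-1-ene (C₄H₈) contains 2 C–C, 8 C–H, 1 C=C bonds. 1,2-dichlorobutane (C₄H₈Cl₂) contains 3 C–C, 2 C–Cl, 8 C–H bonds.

Reaction 1:
  Bonds broken (reactants):
    H–H: 3 × 444 = 1332
    N≡N: 1 × 977 = 977
    Σ(broken) = 2309 kJ
  Bonds formed (products):
    N–H: 6 × 402 = 2412
    Σ(formed) = 2412 kJ
  ΔH_1 = 2309 − 2412 = −103 kJ
Reaction 2:
  Bonds broken (reactants):
    C–C: 2 × 354 = 708
    C–H: 8 × 399 = 3192
    C=C: 1 × 597 = 597
    Cl–Cl: 1 × 253 = 253
    Σ(broken) = 4750 kJ
  Bonds formed (products):
    C–C: 3 × 354 = 1062
    C–Cl: 2 × 323 = 646
    C–H: 8 × 399 = 3192
    Σ(formed) = 4900 kJ
  ΔH_2 = 4750 − 4900 = −150 kJ
ΔH_1 − ΔH_2 = +47 kJ, so reaction 2 has the more negative ΔH; |ΔH_1 − ΔH_2| = 47 kJ.

Reaction 2, by 47 kJ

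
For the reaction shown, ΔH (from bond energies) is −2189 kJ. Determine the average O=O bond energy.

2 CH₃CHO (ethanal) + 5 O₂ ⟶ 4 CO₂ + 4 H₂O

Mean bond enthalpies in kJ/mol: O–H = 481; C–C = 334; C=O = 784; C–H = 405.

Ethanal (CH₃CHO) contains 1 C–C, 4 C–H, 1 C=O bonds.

Let D be the O=O bond energy.
Σ(broken) = 2×334 + 8×405 + 2×784 + 5×D = 5476 + 5D
Σ(formed) = 8×784 + 8×481 = 10120
ΔH = Σ(broken) − Σ(formed) = (5476 + 5D) − (10120) = −4644 + 5D
Setting this equal to −2189 kJ gives 5D = 2455, so D = 491 kJ/mol.

D(O=O) ≈ 491 kJ/mol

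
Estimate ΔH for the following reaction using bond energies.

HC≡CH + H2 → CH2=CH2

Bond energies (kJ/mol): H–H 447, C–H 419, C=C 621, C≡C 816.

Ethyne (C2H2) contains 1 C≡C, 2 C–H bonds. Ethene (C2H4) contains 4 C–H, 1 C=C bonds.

ΔH ≈ −196 kJ

Bonds broken (reactants):
  C≡C: 1 × 816 = 816
  C–H: 2 × 419 = 838
  H–H: 1 × 447 = 447
  Σ(broken) = 2101 kJ
Bonds formed (products):
  C–H: 4 × 419 = 1676
  C=C: 1 × 621 = 621
  Σ(formed) = 2297 kJ
ΔH = Σ(broken) − Σ(formed) = 2101 − 2297 = −196 kJ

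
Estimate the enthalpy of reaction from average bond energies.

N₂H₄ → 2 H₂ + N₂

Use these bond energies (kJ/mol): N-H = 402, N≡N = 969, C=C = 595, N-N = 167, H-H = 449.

ΔH ≈ −92 kJ

Bonds broken (reactants):
  N-H: 4 × 402 = 1608
  N-N: 1 × 167 = 167
  Σ(broken) = 1775 kJ
Bonds formed (products):
  H-H: 2 × 449 = 898
  N≡N: 1 × 969 = 969
  Σ(formed) = 1867 kJ
ΔH = Σ(broken) − Σ(formed) = 1775 − 1867 = −92 kJ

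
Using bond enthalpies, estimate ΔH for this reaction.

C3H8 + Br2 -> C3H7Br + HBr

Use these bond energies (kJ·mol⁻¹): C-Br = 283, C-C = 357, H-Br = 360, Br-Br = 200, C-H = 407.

Bonds broken (reactants):
  Br-Br: 1 × 200 = 200
  C-C: 2 × 357 = 714
  C-H: 8 × 407 = 3256
  Σ(broken) = 4170 kJ
Bonds formed (products):
  C-Br: 1 × 283 = 283
  C-C: 2 × 357 = 714
  C-H: 7 × 407 = 2849
  H-Br: 1 × 360 = 360
  Σ(formed) = 4206 kJ
ΔH = Σ(broken) − Σ(formed) = 4170 − 4206 = −36 kJ

ΔH ≈ −36 kJ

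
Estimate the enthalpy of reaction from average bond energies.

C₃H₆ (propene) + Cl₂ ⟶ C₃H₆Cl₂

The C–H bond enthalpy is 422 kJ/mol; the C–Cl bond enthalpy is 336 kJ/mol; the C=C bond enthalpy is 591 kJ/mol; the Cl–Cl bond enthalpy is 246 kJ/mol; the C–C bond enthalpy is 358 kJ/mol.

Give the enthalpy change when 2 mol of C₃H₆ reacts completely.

Bonds broken (reactants):
  C–C: 1 × 358 = 358
  C–H: 6 × 422 = 2532
  C=C: 1 × 591 = 591
  Cl–Cl: 1 × 246 = 246
  Σ(broken) = 3727 kJ
Bonds formed (products):
  C–C: 2 × 358 = 716
  C–Cl: 2 × 336 = 672
  C–H: 6 × 422 = 2532
  Σ(formed) = 3920 kJ
ΔH = Σ(broken) − Σ(formed) = 3727 − 3920 = −193 kJ
For 2× the reaction as written: 2 × (−193) = −386 kJ

ΔH = −386 kJ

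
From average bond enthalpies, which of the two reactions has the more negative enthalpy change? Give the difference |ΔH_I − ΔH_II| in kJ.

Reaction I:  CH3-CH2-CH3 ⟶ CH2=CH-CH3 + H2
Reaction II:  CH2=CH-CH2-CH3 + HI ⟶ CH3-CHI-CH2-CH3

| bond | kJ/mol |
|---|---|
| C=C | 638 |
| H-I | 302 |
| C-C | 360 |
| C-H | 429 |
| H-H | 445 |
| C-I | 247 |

Reaction II, by 231 kJ

Reaction I:
  Bonds broken (reactants):
    C-C: 2 × 360 = 720
    C-H: 8 × 429 = 3432
    Σ(broken) = 4152 kJ
  Bonds formed (products):
    C-C: 1 × 360 = 360
    C-H: 6 × 429 = 2574
    C=C: 1 × 638 = 638
    H-H: 1 × 445 = 445
    Σ(formed) = 4017 kJ
  ΔH_I = 4152 − 4017 = +135 kJ
Reaction II:
  Bonds broken (reactants):
    C-C: 2 × 360 = 720
    C-H: 8 × 429 = 3432
    C=C: 1 × 638 = 638
    H-I: 1 × 302 = 302
    Σ(broken) = 5092 kJ
  Bonds formed (products):
    C-C: 3 × 360 = 1080
    C-H: 9 × 429 = 3861
    C-I: 1 × 247 = 247
    Σ(formed) = 5188 kJ
  ΔH_II = 5092 − 5188 = −96 kJ
ΔH_I − ΔH_II = +231 kJ, so reaction II has the more negative ΔH; |ΔH_I − ΔH_II| = 231 kJ.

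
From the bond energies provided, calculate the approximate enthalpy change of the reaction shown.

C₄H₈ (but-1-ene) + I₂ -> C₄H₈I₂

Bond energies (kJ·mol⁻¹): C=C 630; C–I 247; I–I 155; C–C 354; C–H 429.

Bonds broken (reactants):
  C–C: 2 × 354 = 708
  C–H: 8 × 429 = 3432
  C=C: 1 × 630 = 630
  I–I: 1 × 155 = 155
  Σ(broken) = 4925 kJ
Bonds formed (products):
  C–C: 3 × 354 = 1062
  C–H: 8 × 429 = 3432
  C–I: 2 × 247 = 494
  Σ(formed) = 4988 kJ
ΔH = Σ(broken) − Σ(formed) = 4925 − 4988 = −63 kJ

ΔH ≈ −63 kJ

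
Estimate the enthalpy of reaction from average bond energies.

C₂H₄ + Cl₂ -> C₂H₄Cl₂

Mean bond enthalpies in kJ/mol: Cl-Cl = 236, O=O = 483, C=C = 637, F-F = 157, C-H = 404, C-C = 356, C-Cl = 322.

Bonds broken (reactants):
  C-H: 4 × 404 = 1616
  C=C: 1 × 637 = 637
  Cl-Cl: 1 × 236 = 236
  Σ(broken) = 2489 kJ
Bonds formed (products):
  C-C: 1 × 356 = 356
  C-Cl: 2 × 322 = 644
  C-H: 4 × 404 = 1616
  Σ(formed) = 2616 kJ
ΔH = Σ(broken) − Σ(formed) = 2489 − 2616 = −127 kJ

ΔH ≈ −127 kJ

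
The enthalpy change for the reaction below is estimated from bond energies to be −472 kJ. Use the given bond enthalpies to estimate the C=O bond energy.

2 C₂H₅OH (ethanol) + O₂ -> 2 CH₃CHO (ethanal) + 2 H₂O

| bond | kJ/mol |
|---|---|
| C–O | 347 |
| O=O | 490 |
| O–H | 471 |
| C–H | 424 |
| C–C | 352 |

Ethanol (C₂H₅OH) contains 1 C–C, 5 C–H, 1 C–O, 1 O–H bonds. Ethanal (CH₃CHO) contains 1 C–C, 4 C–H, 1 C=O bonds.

D(C=O) ≈ 781 kJ/mol

Let D be the C=O bond energy.
Σ(broken) = 2×352 + 10×424 + 2×347 + 2×471 + 1×490 = 7070
Σ(formed) = 2×352 + 8×424 + 2×D + 4×471 = 5980 + 2D
ΔH = Σ(broken) − Σ(formed) = (7070) − (5980 + 2D) = +1090 − 2D
Setting this equal to −472 kJ gives 2D = 1562, so D = 781 kJ/mol.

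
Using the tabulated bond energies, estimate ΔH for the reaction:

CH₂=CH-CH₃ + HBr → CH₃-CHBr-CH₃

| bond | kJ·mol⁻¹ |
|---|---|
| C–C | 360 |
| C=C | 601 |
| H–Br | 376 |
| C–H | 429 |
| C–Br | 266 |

ΔH ≈ −78 kJ

Bonds broken (reactants):
  C–C: 1 × 360 = 360
  C–H: 6 × 429 = 2574
  C=C: 1 × 601 = 601
  H–Br: 1 × 376 = 376
  Σ(broken) = 3911 kJ
Bonds formed (products):
  C–Br: 1 × 266 = 266
  C–C: 2 × 360 = 720
  C–H: 7 × 429 = 3003
  Σ(formed) = 3989 kJ
ΔH = Σ(broken) − Σ(formed) = 3911 − 3989 = −78 kJ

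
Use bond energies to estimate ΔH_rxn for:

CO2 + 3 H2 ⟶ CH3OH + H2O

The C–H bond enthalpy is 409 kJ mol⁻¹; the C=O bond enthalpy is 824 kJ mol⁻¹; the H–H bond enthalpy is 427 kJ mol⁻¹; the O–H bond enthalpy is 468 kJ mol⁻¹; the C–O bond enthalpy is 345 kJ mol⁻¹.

ΔH ≈ −47 kJ

Bonds broken (reactants):
  C=O: 2 × 824 = 1648
  H–H: 3 × 427 = 1281
  Σ(broken) = 2929 kJ
Bonds formed (products):
  C–H: 3 × 409 = 1227
  C–O: 1 × 345 = 345
  O–H: 3 × 468 = 1404
  Σ(formed) = 2976 kJ
ΔH = Σ(broken) − Σ(formed) = 2929 − 2976 = −47 kJ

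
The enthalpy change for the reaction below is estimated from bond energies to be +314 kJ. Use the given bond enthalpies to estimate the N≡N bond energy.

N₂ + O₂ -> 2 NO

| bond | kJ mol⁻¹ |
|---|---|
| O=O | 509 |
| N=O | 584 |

Let D be the N≡N bond energy.
Σ(broken) = 1×D + 1×509 = 509 + D
Σ(formed) = 2×584 = 1168
ΔH = Σ(broken) − Σ(formed) = (509 + D) − (1168) = −659 + D
Setting this equal to +314 kJ gives D = 973 kJ/mol.

D(N≡N) ≈ 973 kJ/mol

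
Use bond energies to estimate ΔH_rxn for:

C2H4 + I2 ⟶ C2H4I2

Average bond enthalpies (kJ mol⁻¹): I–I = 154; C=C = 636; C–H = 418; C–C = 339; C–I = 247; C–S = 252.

ΔH ≈ −43 kJ

Bonds broken (reactants):
  C–H: 4 × 418 = 1672
  C=C: 1 × 636 = 636
  I–I: 1 × 154 = 154
  Σ(broken) = 2462 kJ
Bonds formed (products):
  C–C: 1 × 339 = 339
  C–H: 4 × 418 = 1672
  C–I: 2 × 247 = 494
  Σ(formed) = 2505 kJ
ΔH = Σ(broken) − Σ(formed) = 2462 − 2505 = −43 kJ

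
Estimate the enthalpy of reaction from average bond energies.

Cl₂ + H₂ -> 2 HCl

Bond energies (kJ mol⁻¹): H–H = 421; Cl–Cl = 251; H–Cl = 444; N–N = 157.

ΔH ≈ −216 kJ

Bonds broken (reactants):
  Cl–Cl: 1 × 251 = 251
  H–H: 1 × 421 = 421
  Σ(broken) = 672 kJ
Bonds formed (products):
  H–Cl: 2 × 444 = 888
  Σ(formed) = 888 kJ
ΔH = Σ(broken) − Σ(formed) = 672 − 888 = −216 kJ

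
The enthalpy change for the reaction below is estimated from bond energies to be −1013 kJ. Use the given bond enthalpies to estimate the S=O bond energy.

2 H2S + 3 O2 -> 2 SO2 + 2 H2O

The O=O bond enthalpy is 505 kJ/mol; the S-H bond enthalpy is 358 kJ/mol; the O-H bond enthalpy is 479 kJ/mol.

Let D be the S=O bond energy.
Σ(broken) = 3×505 + 4×358 = 2947
Σ(formed) = 4×479 + 4×D = 1916 + 4D
ΔH = Σ(broken) − Σ(formed) = (2947) − (1916 + 4D) = +1031 − 4D
Setting this equal to −1013 kJ gives 4D = 2044, so D = 511 kJ/mol.

D(S=O) ≈ 511 kJ/mol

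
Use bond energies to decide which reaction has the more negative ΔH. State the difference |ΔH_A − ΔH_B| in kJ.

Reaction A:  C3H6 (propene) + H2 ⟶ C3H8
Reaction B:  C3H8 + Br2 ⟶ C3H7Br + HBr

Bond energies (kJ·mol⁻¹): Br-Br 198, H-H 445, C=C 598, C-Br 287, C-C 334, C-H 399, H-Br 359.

Reaction A, by 40 kJ

Reaction A:
  Bonds broken (reactants):
    C-C: 1 × 334 = 334
    C-H: 6 × 399 = 2394
    C=C: 1 × 598 = 598
    H-H: 1 × 445 = 445
    Σ(broken) = 3771 kJ
  Bonds formed (products):
    C-C: 2 × 334 = 668
    C-H: 8 × 399 = 3192
    Σ(formed) = 3860 kJ
  ΔH_A = 3771 − 3860 = −89 kJ
Reaction B:
  Bonds broken (reactants):
    Br-Br: 1 × 198 = 198
    C-C: 2 × 334 = 668
    C-H: 8 × 399 = 3192
    Σ(broken) = 4058 kJ
  Bonds formed (products):
    C-Br: 1 × 287 = 287
    C-C: 2 × 334 = 668
    C-H: 7 × 399 = 2793
    H-Br: 1 × 359 = 359
    Σ(formed) = 4107 kJ
  ΔH_B = 4058 − 4107 = −49 kJ
ΔH_A − ΔH_B = −40 kJ, so reaction A has the more negative ΔH; |ΔH_A − ΔH_B| = 40 kJ.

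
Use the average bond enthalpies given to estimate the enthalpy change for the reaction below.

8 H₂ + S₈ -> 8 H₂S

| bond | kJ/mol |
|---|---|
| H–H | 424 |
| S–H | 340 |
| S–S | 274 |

Bonds broken (reactants):
  H–H: 8 × 424 = 3392
  S–S: 8 × 274 = 2192
  Σ(broken) = 5584 kJ
Bonds formed (products):
  S–H: 16 × 340 = 5440
  Σ(formed) = 5440 kJ
ΔH = Σ(broken) − Σ(formed) = 5584 − 5440 = +144 kJ

ΔH ≈ +144 kJ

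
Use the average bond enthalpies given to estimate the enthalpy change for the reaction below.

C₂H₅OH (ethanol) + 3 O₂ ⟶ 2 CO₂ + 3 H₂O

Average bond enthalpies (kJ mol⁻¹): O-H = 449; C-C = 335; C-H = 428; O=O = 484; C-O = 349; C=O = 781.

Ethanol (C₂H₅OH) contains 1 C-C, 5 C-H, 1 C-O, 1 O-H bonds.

Bonds broken (reactants):
  C-C: 1 × 335 = 335
  C-H: 5 × 428 = 2140
  C-O: 1 × 349 = 349
  O-H: 1 × 449 = 449
  O=O: 3 × 484 = 1452
  Σ(broken) = 4725 kJ
Bonds formed (products):
  C=O: 4 × 781 = 3124
  O-H: 6 × 449 = 2694
  Σ(formed) = 5818 kJ
ΔH = Σ(broken) − Σ(formed) = 4725 − 5818 = −1093 kJ

ΔH ≈ −1093 kJ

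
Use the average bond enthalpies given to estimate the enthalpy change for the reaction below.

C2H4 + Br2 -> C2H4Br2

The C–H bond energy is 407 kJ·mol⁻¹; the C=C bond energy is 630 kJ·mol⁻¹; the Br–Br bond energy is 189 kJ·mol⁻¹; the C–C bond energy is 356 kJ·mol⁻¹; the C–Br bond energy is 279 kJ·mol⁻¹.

ΔH ≈ −95 kJ

Bonds broken (reactants):
  Br–Br: 1 × 189 = 189
  C–H: 4 × 407 = 1628
  C=C: 1 × 630 = 630
  Σ(broken) = 2447 kJ
Bonds formed (products):
  C–Br: 2 × 279 = 558
  C–C: 1 × 356 = 356
  C–H: 4 × 407 = 1628
  Σ(formed) = 2542 kJ
ΔH = Σ(broken) − Σ(formed) = 2447 − 2542 = −95 kJ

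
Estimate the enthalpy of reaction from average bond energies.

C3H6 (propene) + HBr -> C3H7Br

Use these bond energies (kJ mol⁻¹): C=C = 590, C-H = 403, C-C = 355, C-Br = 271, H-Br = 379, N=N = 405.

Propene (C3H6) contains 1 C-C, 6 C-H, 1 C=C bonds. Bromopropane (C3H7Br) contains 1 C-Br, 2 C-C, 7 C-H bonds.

ΔH ≈ −60 kJ

Bonds broken (reactants):
  C-C: 1 × 355 = 355
  C-H: 6 × 403 = 2418
  C=C: 1 × 590 = 590
  H-Br: 1 × 379 = 379
  Σ(broken) = 3742 kJ
Bonds formed (products):
  C-Br: 1 × 271 = 271
  C-C: 2 × 355 = 710
  C-H: 7 × 403 = 2821
  Σ(formed) = 3802 kJ
ΔH = Σ(broken) − Σ(formed) = 3742 − 3802 = −60 kJ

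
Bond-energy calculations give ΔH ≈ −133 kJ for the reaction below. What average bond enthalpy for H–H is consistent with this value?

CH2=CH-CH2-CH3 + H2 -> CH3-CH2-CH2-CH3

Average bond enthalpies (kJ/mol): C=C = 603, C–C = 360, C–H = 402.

Let D be the H–H bond energy.
Σ(broken) = 2×360 + 8×402 + 1×603 + 1×D = 4539 + D
Σ(formed) = 3×360 + 10×402 = 5100
ΔH = Σ(broken) − Σ(formed) = (4539 + D) − (5100) = −561 + D
Setting this equal to −133 kJ gives D = 428 kJ/mol.

D(H–H) ≈ 428 kJ/mol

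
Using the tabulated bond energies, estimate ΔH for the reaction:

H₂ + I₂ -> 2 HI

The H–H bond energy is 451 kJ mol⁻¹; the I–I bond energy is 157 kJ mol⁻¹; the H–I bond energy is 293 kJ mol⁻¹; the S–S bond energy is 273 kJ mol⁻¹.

ΔH ≈ +22 kJ

Bonds broken (reactants):
  H–H: 1 × 451 = 451
  I–I: 1 × 157 = 157
  Σ(broken) = 608 kJ
Bonds formed (products):
  H–I: 2 × 293 = 586
  Σ(formed) = 586 kJ
ΔH = Σ(broken) − Σ(formed) = 608 − 586 = +22 kJ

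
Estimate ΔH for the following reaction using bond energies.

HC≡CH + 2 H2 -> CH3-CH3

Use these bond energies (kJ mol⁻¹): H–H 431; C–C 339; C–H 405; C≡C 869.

ΔH ≈ −228 kJ

Bonds broken (reactants):
  C≡C: 1 × 869 = 869
  C–H: 2 × 405 = 810
  H–H: 2 × 431 = 862
  Σ(broken) = 2541 kJ
Bonds formed (products):
  C–C: 1 × 339 = 339
  C–H: 6 × 405 = 2430
  Σ(formed) = 2769 kJ
ΔH = Σ(broken) − Σ(formed) = 2541 − 2769 = −228 kJ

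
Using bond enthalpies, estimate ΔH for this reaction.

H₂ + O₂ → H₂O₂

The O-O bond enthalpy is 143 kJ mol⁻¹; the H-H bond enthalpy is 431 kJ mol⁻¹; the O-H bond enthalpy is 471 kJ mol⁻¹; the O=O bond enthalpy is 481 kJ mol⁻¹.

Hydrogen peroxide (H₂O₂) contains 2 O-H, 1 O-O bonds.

Bonds broken (reactants):
  H-H: 1 × 431 = 431
  O=O: 1 × 481 = 481
  Σ(broken) = 912 kJ
Bonds formed (products):
  O-H: 2 × 471 = 942
  O-O: 1 × 143 = 143
  Σ(formed) = 1085 kJ
ΔH = Σ(broken) − Σ(formed) = 912 − 1085 = −173 kJ

ΔH ≈ −173 kJ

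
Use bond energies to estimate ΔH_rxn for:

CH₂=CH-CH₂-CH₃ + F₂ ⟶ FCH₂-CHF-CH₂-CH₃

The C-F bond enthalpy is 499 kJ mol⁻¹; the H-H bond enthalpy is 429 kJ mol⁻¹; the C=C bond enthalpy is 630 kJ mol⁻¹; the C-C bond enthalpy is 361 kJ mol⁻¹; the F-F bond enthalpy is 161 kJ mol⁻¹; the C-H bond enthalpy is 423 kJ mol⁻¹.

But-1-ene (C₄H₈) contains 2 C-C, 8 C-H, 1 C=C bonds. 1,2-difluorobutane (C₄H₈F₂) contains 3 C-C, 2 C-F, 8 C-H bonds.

ΔH ≈ −568 kJ

Bonds broken (reactants):
  C-C: 2 × 361 = 722
  C-H: 8 × 423 = 3384
  C=C: 1 × 630 = 630
  F-F: 1 × 161 = 161
  Σ(broken) = 4897 kJ
Bonds formed (products):
  C-C: 3 × 361 = 1083
  C-F: 2 × 499 = 998
  C-H: 8 × 423 = 3384
  Σ(formed) = 5465 kJ
ΔH = Σ(broken) − Σ(formed) = 4897 − 5465 = −568 kJ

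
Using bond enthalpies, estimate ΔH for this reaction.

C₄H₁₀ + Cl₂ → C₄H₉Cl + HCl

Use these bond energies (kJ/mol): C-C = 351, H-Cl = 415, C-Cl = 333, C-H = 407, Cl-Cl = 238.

ΔH ≈ −103 kJ

Bonds broken (reactants):
  C-C: 3 × 351 = 1053
  C-H: 10 × 407 = 4070
  Cl-Cl: 1 × 238 = 238
  Σ(broken) = 5361 kJ
Bonds formed (products):
  C-C: 3 × 351 = 1053
  C-Cl: 1 × 333 = 333
  C-H: 9 × 407 = 3663
  H-Cl: 1 × 415 = 415
  Σ(formed) = 5464 kJ
ΔH = Σ(broken) − Σ(formed) = 5361 − 5464 = −103 kJ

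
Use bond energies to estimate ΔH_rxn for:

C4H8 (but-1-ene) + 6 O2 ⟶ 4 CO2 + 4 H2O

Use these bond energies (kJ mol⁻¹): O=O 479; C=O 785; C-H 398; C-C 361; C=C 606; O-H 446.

ΔH ≈ −2462 kJ

Bonds broken (reactants):
  C-C: 2 × 361 = 722
  C-H: 8 × 398 = 3184
  C=C: 1 × 606 = 606
  O=O: 6 × 479 = 2874
  Σ(broken) = 7386 kJ
Bonds formed (products):
  C=O: 8 × 785 = 6280
  O-H: 8 × 446 = 3568
  Σ(formed) = 9848 kJ
ΔH = Σ(broken) − Σ(formed) = 7386 − 9848 = −2462 kJ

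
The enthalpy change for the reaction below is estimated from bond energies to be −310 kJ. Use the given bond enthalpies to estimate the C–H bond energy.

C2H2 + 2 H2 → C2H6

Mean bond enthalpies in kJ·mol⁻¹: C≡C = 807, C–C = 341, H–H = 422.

Let D be the C–H bond energy.
Σ(broken) = 1×807 + 2×D + 2×422 = 1651 + 2D
Σ(formed) = 1×341 + 6×D = 341 + 6D
ΔH = Σ(broken) − Σ(formed) = (1651 + 2D) − (341 + 6D) = +1310 − 4D
Setting this equal to −310 kJ gives 4D = 1620, so D = 405 kJ/mol.

D(C–H) ≈ 405 kJ/mol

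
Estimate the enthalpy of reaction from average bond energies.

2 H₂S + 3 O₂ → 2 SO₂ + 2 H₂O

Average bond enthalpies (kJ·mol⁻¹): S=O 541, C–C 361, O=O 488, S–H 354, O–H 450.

ΔH ≈ −1084 kJ

Bonds broken (reactants):
  O=O: 3 × 488 = 1464
  S–H: 4 × 354 = 1416
  Σ(broken) = 2880 kJ
Bonds formed (products):
  O–H: 4 × 450 = 1800
  S=O: 4 × 541 = 2164
  Σ(formed) = 3964 kJ
ΔH = Σ(broken) − Σ(formed) = 2880 − 3964 = −1084 kJ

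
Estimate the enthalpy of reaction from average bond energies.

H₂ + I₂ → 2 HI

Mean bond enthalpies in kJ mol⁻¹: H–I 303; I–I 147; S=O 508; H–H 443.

Bonds broken (reactants):
  H–H: 1 × 443 = 443
  I–I: 1 × 147 = 147
  Σ(broken) = 590 kJ
Bonds formed (products):
  H–I: 2 × 303 = 606
  Σ(formed) = 606 kJ
ΔH = Σ(broken) − Σ(formed) = 590 − 606 = −16 kJ

ΔH ≈ −16 kJ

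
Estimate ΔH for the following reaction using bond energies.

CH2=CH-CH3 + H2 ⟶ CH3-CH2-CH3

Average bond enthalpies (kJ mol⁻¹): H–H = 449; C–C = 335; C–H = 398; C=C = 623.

Bonds broken (reactants):
  C–C: 1 × 335 = 335
  C–H: 6 × 398 = 2388
  C=C: 1 × 623 = 623
  H–H: 1 × 449 = 449
  Σ(broken) = 3795 kJ
Bonds formed (products):
  C–C: 2 × 335 = 670
  C–H: 8 × 398 = 3184
  Σ(formed) = 3854 kJ
ΔH = Σ(broken) − Σ(formed) = 3795 − 3854 = −59 kJ

ΔH ≈ −59 kJ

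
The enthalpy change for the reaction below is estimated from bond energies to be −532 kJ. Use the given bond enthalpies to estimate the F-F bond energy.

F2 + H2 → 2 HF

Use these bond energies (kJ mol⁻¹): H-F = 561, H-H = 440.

D(F-F) ≈ 150 kJ/mol

Let D be the F-F bond energy.
Σ(broken) = 1×D + 1×440 = 440 + D
Σ(formed) = 2×561 = 1122
ΔH = Σ(broken) − Σ(formed) = (440 + D) − (1122) = −682 + D
Setting this equal to −532 kJ gives D = 150 kJ/mol.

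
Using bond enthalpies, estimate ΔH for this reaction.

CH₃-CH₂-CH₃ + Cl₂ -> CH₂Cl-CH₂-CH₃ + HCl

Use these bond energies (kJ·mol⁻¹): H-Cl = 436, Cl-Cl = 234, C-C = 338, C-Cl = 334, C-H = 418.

Bonds broken (reactants):
  C-C: 2 × 338 = 676
  C-H: 8 × 418 = 3344
  Cl-Cl: 1 × 234 = 234
  Σ(broken) = 4254 kJ
Bonds formed (products):
  C-C: 2 × 338 = 676
  C-Cl: 1 × 334 = 334
  C-H: 7 × 418 = 2926
  H-Cl: 1 × 436 = 436
  Σ(formed) = 4372 kJ
ΔH = Σ(broken) − Σ(formed) = 4254 − 4372 = −118 kJ

ΔH ≈ −118 kJ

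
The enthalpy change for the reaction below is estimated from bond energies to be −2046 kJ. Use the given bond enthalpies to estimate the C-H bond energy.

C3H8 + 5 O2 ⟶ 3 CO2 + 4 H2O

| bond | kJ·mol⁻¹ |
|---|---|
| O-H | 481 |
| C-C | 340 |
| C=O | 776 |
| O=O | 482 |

D(C-H) ≈ 421 kJ/mol

Let D be the C-H bond energy.
Σ(broken) = 2×340 + 8×D + 5×482 = 3090 + 8D
Σ(formed) = 6×776 + 8×481 = 8504
ΔH = Σ(broken) − Σ(formed) = (3090 + 8D) − (8504) = −5414 + 8D
Setting this equal to −2046 kJ gives 8D = 3368, so D = 421 kJ/mol.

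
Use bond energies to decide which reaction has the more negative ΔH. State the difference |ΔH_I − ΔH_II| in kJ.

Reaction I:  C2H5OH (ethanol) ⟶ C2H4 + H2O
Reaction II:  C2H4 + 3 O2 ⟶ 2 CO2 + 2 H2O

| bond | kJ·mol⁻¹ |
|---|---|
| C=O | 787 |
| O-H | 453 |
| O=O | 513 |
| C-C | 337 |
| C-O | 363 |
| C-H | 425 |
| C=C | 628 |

Reaction I:
  Bonds broken (reactants):
    C-C: 1 × 337 = 337
    C-H: 5 × 425 = 2125
    C-O: 1 × 363 = 363
    O-H: 1 × 453 = 453
    Σ(broken) = 3278 kJ
  Bonds formed (products):
    C-H: 4 × 425 = 1700
    C=C: 1 × 628 = 628
    O-H: 2 × 453 = 906
    Σ(formed) = 3234 kJ
  ΔH_I = 3278 − 3234 = +44 kJ
Reaction II:
  Bonds broken (reactants):
    C-H: 4 × 425 = 1700
    C=C: 1 × 628 = 628
    O=O: 3 × 513 = 1539
    Σ(broken) = 3867 kJ
  Bonds formed (products):
    C=O: 4 × 787 = 3148
    O-H: 4 × 453 = 1812
    Σ(formed) = 4960 kJ
  ΔH_II = 3867 − 4960 = −1093 kJ
ΔH_I − ΔH_II = +1137 kJ, so reaction II has the more negative ΔH; |ΔH_I − ΔH_II| = 1137 kJ.

Reaction II, by 1137 kJ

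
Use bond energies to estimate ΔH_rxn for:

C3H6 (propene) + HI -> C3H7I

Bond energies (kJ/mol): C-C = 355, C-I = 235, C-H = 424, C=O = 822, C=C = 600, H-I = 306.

ΔH ≈ −108 kJ

Bonds broken (reactants):
  C-C: 1 × 355 = 355
  C-H: 6 × 424 = 2544
  C=C: 1 × 600 = 600
  H-I: 1 × 306 = 306
  Σ(broken) = 3805 kJ
Bonds formed (products):
  C-C: 2 × 355 = 710
  C-H: 7 × 424 = 2968
  C-I: 1 × 235 = 235
  Σ(formed) = 3913 kJ
ΔH = Σ(broken) − Σ(formed) = 3805 − 3913 = −108 kJ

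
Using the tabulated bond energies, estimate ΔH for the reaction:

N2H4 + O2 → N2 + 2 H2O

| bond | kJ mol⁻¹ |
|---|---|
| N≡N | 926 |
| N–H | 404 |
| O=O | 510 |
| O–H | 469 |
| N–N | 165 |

ΔH ≈ −511 kJ

Bonds broken (reactants):
  N–H: 4 × 404 = 1616
  N–N: 1 × 165 = 165
  O=O: 1 × 510 = 510
  Σ(broken) = 2291 kJ
Bonds formed (products):
  N≡N: 1 × 926 = 926
  O–H: 4 × 469 = 1876
  Σ(formed) = 2802 kJ
ΔH = Σ(broken) − Σ(formed) = 2291 − 2802 = −511 kJ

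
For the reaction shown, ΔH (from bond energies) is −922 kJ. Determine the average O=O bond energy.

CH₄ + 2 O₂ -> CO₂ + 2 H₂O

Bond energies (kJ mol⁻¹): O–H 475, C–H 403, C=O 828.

Let D be the O=O bond energy.
Σ(broken) = 4×403 + 2×D = 1612 + 2D
Σ(formed) = 2×828 + 4×475 = 3556
ΔH = Σ(broken) − Σ(formed) = (1612 + 2D) − (3556) = −1944 + 2D
Setting this equal to −922 kJ gives 2D = 1022, so D = 511 kJ/mol.

D(O=O) ≈ 511 kJ/mol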